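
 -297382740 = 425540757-722923497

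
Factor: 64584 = 2^3 * 3^3*13^1*23^1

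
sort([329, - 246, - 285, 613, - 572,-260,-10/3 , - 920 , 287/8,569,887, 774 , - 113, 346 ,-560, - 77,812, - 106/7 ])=[  -  920, - 572, - 560, - 285, - 260, - 246, - 113, - 77, - 106/7, - 10/3, 287/8  ,  329, 346, 569, 613,774,812,887 ] 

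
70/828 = 35/414 = 0.08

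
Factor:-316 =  - 2^2*79^1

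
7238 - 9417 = -2179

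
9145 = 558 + 8587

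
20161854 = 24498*823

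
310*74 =22940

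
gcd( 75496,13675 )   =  1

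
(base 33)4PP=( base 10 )5206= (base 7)21115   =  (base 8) 12126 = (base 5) 131311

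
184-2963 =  - 2779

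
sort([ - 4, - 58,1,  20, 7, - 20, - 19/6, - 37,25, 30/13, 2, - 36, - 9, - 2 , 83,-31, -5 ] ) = [  -  58, - 37,-36, - 31,- 20 , - 9, - 5, - 4, - 19/6, - 2,1,2, 30/13,  7,  20, 25, 83]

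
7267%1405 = 242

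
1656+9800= 11456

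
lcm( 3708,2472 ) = 7416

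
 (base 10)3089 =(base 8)6021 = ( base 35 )2i9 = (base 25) 4NE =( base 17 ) ABC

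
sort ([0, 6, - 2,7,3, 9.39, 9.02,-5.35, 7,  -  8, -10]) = [ - 10, - 8,-5.35, - 2,0, 3, 6, 7, 7, 9.02, 9.39]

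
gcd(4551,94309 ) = 1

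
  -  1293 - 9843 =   -  11136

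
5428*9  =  48852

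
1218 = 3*406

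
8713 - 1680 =7033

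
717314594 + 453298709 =1170613303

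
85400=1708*50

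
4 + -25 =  -21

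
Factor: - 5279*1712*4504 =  - 40705566592 = -2^7*107^1*563^1*5279^1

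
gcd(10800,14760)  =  360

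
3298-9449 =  - 6151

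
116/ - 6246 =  - 1 + 3065/3123 = - 0.02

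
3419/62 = 55 + 9/62 = 55.15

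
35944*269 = 9668936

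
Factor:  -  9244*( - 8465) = 2^2* 5^1*1693^1*2311^1 = 78250460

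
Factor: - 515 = -5^1 * 103^1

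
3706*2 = 7412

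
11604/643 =18 + 30/643 = 18.05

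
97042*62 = 6016604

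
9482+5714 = 15196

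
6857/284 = 24 + 41/284  =  24.14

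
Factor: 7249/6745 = 5^( - 1 ) *11^1*19^ ( - 1)*71^ ( - 1 )*659^1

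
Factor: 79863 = 3^1*7^1 * 3803^1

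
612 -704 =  - 92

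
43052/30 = 21526/15=1435.07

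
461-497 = -36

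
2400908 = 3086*778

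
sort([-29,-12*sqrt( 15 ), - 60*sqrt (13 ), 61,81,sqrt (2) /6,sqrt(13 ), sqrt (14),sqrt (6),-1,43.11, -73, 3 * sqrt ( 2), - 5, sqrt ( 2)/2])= [-60*sqrt( 13),-73, - 12*sqrt(15 ),-29, - 5,-1, sqrt(2 )/6, sqrt (2)/2, sqrt ( 6 ),sqrt (13 ), sqrt(14),  3*sqrt(  2), 43.11,61,81]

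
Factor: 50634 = 2^1*3^2*29^1*97^1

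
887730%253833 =126231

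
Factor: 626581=626581^1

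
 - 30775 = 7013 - 37788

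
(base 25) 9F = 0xf0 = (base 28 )8g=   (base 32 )7g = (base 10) 240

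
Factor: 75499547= 23^1 * 151^1 * 21739^1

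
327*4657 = 1522839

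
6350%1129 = 705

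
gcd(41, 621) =1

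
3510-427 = 3083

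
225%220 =5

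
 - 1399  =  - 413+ - 986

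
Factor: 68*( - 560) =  - 38080=- 2^6 * 5^1*7^1*  17^1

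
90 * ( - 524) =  - 47160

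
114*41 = 4674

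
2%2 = 0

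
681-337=344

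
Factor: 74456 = 2^3*41^1 * 227^1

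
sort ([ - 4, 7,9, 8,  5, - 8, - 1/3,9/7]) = [ - 8, - 4, - 1/3,9/7, 5, 7, 8, 9 ]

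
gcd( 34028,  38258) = 94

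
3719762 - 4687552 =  -967790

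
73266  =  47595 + 25671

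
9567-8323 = 1244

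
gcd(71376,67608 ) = 24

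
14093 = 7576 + 6517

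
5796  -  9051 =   -  3255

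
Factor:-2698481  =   - 2698481^1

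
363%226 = 137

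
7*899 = 6293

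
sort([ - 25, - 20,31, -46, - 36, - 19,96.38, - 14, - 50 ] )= [ -50,-46, - 36, - 25, - 20,- 19, - 14,31, 96.38 ] 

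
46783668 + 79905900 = 126689568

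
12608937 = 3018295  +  9590642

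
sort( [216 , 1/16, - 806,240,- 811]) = [ - 811, - 806, 1/16,  216,240 ]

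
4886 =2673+2213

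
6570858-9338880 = -2768022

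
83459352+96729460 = 180188812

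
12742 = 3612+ 9130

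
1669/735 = 2 + 199/735 = 2.27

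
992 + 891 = 1883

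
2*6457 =12914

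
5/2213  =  5/2213 = 0.00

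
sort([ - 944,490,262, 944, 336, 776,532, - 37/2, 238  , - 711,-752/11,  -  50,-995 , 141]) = [ - 995,-944, - 711 , - 752/11, - 50,- 37/2, 141,238 , 262, 336,  490,532, 776, 944] 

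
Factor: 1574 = 2^1*787^1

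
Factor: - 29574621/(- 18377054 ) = 2^(  -  1 )* 3^2*19^1*97^1*103^(  -  1 )*1783^1 * 89209^(-1 ) 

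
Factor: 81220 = 2^2*5^1 * 31^1*131^1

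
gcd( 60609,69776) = 89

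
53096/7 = 53096/7= 7585.14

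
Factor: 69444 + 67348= 2^3*  17099^1 = 136792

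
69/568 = 69/568 = 0.12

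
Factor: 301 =7^1*43^1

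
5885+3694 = 9579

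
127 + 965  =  1092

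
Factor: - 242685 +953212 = 710527^1 = 710527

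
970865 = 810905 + 159960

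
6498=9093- 2595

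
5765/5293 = 1+472/5293 =1.09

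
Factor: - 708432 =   -  2^4*3^1*14759^1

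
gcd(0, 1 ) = 1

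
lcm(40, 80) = 80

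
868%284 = 16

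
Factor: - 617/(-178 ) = 2^(- 1)*89^ ( - 1 )*617^1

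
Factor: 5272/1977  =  8/3=2^3*3^( - 1)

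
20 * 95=1900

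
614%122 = 4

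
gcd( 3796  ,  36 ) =4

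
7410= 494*15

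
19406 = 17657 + 1749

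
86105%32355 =21395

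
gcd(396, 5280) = 132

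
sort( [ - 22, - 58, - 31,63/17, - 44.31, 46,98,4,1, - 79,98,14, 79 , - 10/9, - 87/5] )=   [ - 79, - 58, - 44.31, - 31, - 22, - 87/5 , - 10/9,1,  63/17,4 , 14,46, 79, 98,98 ] 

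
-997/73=-997/73 = -13.66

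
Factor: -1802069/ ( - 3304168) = 2^(-3 )*7^( - 2)*79^1*8429^( - 1)* 22811^1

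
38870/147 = 264 + 62/147 =264.42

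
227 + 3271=3498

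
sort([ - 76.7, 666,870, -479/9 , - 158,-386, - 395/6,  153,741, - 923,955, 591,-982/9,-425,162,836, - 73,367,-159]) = [-923, - 425, - 386, - 159,  -  158, - 982/9, - 76.7, - 73, - 395/6, - 479/9, 153,162,367, 591, 666, 741,836,870,955 ]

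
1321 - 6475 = - 5154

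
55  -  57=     -  2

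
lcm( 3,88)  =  264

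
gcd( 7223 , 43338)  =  7223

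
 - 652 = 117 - 769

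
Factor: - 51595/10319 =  - 5= - 5^1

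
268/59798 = 134/29899 = 0.00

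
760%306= 148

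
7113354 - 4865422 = 2247932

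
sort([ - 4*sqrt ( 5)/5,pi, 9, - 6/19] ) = [ - 4*sqrt( 5 ) /5,-6/19, pi,  9]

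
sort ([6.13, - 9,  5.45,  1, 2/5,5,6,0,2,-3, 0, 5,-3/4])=[-9,  -  3,-3/4, 0,0, 2/5, 1,2, 5,5, 5.45, 6,6.13 ] 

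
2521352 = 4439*568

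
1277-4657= - 3380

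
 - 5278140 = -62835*84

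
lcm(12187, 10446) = 73122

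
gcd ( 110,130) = 10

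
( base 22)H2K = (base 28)ag4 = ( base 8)20144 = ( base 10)8292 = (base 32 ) 834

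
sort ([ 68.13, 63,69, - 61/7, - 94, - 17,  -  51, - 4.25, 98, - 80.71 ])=[  -  94, - 80.71, - 51,-17, - 61/7, - 4.25, 63, 68.13,69,98 ]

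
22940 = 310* 74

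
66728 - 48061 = 18667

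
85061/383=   85061/383  =  222.09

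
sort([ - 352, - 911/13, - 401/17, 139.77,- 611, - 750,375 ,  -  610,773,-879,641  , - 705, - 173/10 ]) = [ - 879, - 750 ,-705, - 611,-610, - 352, - 911/13, - 401/17, - 173/10, 139.77,375, 641, 773]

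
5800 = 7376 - 1576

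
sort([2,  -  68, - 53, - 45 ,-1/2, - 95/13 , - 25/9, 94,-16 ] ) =[-68, - 53  , - 45,-16,-95/13, - 25/9,-1/2,2, 94] 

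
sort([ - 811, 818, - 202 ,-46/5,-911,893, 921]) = [ - 911, - 811, -202, - 46/5 , 818, 893 , 921 ]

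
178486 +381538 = 560024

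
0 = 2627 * 0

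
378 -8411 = - 8033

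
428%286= 142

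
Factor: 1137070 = 2^1*5^1*11^1 * 10337^1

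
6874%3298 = 278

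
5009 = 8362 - 3353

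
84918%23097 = 15627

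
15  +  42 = 57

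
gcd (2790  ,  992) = 62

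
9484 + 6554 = 16038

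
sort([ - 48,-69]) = [ - 69,- 48]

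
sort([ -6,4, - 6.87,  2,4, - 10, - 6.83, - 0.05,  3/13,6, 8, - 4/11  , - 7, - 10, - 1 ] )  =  [ - 10, - 10, - 7, -6.87, - 6.83 ,-6, - 1, - 4/11, - 0.05,3/13, 2, 4,4,  6,8] 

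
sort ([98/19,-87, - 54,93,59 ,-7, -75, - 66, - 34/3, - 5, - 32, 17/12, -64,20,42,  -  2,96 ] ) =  [ - 87, - 75, - 66,- 64, - 54, - 32,  -  34/3,-7, - 5,-2,17/12 , 98/19,20,42,59,93,96 ]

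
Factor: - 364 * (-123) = 2^2*3^1*7^1*13^1*41^1 = 44772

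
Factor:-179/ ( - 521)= 179^1*521^ ( - 1)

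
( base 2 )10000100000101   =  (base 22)ha5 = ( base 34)7AL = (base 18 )181B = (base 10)8453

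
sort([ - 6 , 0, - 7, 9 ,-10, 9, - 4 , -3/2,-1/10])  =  [  -  10 , - 7,-6, - 4, - 3/2, - 1/10, 0 , 9,9 ] 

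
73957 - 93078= - 19121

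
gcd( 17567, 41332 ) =1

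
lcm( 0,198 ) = 0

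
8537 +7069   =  15606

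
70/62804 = 5/4486 = 0.00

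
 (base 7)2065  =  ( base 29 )P8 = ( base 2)1011011101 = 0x2dd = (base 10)733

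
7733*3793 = 29331269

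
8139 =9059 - 920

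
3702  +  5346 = 9048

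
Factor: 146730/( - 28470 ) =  - 67/13 = - 13^( - 1 )*67^1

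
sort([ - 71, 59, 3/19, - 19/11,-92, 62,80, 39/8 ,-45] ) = [ - 92 , - 71  ,-45 , - 19/11, 3/19,39/8 , 59,62, 80] 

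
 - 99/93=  - 33/31 = - 1.06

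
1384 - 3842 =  - 2458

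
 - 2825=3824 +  - 6649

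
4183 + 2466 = 6649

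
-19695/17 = -1159 + 8/17 = -1158.53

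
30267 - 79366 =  - 49099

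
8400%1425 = 1275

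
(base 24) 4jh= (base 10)2777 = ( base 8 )5331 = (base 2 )101011011001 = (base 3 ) 10210212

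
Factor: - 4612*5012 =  - 23115344 = -2^4 * 7^1*179^1*1153^1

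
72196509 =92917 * 777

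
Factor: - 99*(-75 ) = 3^3*5^2*11^1 = 7425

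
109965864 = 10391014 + 99574850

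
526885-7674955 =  - 7148070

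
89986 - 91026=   -1040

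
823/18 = 823/18 = 45.72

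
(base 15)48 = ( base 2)1000100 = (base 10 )68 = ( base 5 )233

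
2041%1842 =199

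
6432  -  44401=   -  37969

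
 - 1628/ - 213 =7 + 137/213 = 7.64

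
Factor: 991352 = 2^3*83^1  *  1493^1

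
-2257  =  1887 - 4144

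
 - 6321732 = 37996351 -44318083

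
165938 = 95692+70246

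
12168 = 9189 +2979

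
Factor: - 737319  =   - 3^1*11^1*22343^1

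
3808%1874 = 60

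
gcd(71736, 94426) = 2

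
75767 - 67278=8489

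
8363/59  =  8363/59  =  141.75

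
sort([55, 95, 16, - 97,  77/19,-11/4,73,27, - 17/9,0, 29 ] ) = [ - 97, - 11/4,  -  17/9,  0,77/19,16, 27,29, 55,73, 95]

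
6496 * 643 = 4176928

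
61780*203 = 12541340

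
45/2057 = 45/2057 = 0.02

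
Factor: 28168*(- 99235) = - 2^3*5^1*7^1 * 89^1*223^1*503^1 = - 2795251480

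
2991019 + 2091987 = 5083006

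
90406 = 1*90406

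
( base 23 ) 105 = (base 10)534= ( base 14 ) 2A2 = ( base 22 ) 126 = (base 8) 1026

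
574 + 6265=6839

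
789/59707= 789/59707 = 0.01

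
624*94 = 58656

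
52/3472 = 13/868 = 0.01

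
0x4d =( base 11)70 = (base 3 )2212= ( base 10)77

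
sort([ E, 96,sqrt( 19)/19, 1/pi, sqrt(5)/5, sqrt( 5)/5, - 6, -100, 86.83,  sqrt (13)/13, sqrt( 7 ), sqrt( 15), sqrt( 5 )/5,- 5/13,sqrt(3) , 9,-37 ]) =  [ - 100, - 37, - 6, - 5/13, sqrt( 19)/19, sqrt(13 ) /13,1/pi, sqrt( 5)/5,  sqrt(5 )/5, sqrt( 5)/5,  sqrt( 3) , sqrt (7),E,sqrt(15 ), 9,86.83  ,  96 ] 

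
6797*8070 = 54851790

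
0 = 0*( - 42699)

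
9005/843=9005/843  =  10.68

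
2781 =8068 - 5287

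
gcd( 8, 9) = 1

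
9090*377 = 3426930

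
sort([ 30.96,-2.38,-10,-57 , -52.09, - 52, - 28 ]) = [ - 57, - 52.09,  -  52, - 28, - 10,  -  2.38,  30.96]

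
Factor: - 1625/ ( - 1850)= 2^( - 1)*5^1*13^1*37^ ( - 1) = 65/74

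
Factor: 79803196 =2^2*11^1*1223^1 *1483^1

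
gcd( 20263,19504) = 23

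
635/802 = 635/802  =  0.79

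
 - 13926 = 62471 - 76397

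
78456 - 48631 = 29825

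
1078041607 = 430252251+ 647789356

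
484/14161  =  484/14161 = 0.03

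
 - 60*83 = -4980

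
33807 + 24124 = 57931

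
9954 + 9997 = 19951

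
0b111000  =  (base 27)22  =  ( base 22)2c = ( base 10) 56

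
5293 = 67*79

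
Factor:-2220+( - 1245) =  -3^2*5^1 *7^1*11^1 = - 3465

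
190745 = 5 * 38149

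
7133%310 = 3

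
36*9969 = 358884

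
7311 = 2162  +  5149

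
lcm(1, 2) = 2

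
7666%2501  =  163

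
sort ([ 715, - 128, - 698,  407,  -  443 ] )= [ - 698, - 443, - 128 , 407 , 715]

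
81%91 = 81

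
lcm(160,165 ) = 5280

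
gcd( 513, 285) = 57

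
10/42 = 5/21 = 0.24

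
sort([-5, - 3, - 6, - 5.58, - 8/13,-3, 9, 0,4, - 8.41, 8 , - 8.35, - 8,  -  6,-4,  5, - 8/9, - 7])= [ - 8.41, - 8.35,  -  8,-7 , - 6,-6, - 5.58, - 5,- 4,-3,  -  3,-8/9, - 8/13, 0, 4,5,8, 9 ]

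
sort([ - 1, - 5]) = [ - 5, - 1]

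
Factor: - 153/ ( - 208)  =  2^(  -  4 )*3^2*13^( - 1)*17^1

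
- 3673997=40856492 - 44530489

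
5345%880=65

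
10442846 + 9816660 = 20259506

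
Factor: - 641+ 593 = -2^4*3^1= - 48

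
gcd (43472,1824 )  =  304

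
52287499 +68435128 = 120722627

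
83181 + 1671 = 84852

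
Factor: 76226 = 2^1*38113^1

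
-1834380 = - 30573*60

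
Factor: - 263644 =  - 2^2 * 19^1*3469^1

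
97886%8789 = 1207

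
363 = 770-407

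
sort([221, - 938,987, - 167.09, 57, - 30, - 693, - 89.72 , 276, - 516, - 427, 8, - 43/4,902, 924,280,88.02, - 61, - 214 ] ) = [  -  938, - 693 , - 516, - 427,-214, - 167.09, - 89.72, - 61, - 30, - 43/4, 8,  57,88.02,221,  276,  280, 902,924,987 ] 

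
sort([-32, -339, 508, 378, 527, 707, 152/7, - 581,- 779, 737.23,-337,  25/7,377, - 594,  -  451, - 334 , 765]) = [ - 779,  -  594,  -  581,- 451,-339,  -  337,-334, - 32, 25/7 , 152/7 , 377,378,508,527, 707,737.23, 765] 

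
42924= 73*588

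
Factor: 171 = 3^2*19^1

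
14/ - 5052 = - 1 + 2519/2526 =- 0.00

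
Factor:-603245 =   -  5^1 * 17^1 *47^1*151^1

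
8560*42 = 359520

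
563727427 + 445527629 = 1009255056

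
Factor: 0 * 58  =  0^1 = 0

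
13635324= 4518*3018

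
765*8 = 6120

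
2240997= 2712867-471870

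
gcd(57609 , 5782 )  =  1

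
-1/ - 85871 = 1/85871 = 0.00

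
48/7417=48/7417=0.01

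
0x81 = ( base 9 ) 153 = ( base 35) 3O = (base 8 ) 201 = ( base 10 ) 129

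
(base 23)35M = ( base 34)1go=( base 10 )1724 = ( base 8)3274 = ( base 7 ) 5012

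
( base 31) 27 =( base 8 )105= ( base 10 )69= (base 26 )2H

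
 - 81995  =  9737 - 91732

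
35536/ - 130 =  - 17768/65 = - 273.35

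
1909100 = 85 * 22460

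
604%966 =604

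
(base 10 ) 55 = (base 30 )1p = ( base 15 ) 3A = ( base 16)37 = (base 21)2d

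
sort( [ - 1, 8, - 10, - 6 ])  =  [  -  10, - 6, - 1,8 ]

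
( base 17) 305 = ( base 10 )872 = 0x368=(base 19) 27H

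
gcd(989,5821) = 1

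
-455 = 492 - 947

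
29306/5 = 29306/5 = 5861.20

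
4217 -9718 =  - 5501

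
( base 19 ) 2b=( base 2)110001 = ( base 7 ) 100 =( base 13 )3a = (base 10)49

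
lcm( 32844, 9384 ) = 65688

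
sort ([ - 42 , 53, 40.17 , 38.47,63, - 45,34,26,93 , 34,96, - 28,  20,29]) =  [-45,- 42, - 28,20, 26,29, 34,34 , 38.47,40.17,53, 63,93,96]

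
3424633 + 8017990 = 11442623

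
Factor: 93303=3^2 * 7^1*1481^1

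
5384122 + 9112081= 14496203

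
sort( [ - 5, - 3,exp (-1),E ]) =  [- 5, - 3, exp( - 1), E] 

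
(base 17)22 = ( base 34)12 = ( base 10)36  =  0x24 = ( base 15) 26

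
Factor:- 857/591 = -3^(-1 )*197^ ( - 1) * 857^1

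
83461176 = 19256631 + 64204545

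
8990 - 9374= - 384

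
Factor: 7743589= 7^1*311^1 * 3557^1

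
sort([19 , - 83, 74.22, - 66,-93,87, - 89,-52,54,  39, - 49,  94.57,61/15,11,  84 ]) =[ - 93,-89, - 83,-66, - 52 , - 49, 61/15, 11,19,39,54,74.22,  84,  87, 94.57]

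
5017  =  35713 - 30696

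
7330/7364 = 3665/3682 = 1.00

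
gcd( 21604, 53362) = 2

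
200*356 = 71200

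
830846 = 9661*86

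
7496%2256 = 728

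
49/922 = 49/922 = 0.05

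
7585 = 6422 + 1163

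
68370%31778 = 4814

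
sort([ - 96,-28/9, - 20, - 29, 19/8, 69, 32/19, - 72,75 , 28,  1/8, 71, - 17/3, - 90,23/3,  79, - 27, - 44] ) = [ - 96, - 90, - 72,  -  44, - 29 , - 27, - 20,  -  17/3, - 28/9,1/8,32/19, 19/8, 23/3, 28,69,71, 75, 79]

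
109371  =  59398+49973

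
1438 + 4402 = 5840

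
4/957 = 4/957 = 0.00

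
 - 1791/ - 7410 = 597/2470 = 0.24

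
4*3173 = 12692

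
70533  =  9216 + 61317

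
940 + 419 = 1359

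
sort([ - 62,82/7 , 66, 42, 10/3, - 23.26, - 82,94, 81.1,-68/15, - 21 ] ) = [ - 82, - 62, - 23.26, - 21, - 68/15,10/3, 82/7,  42, 66,81.1, 94]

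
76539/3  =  25513 = 25513.00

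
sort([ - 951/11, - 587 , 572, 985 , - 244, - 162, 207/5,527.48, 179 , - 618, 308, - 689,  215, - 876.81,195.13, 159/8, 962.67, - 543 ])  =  [ - 876.81, - 689,  -  618, - 587, - 543 , - 244, - 162, - 951/11,159/8, 207/5, 179, 195.13,215,308,527.48 , 572, 962.67,  985]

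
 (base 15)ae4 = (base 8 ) 4640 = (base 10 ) 2464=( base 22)520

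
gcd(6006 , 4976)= 2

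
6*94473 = 566838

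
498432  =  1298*384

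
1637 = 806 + 831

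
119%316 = 119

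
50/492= 25/246 = 0.10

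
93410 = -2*( - 46705 )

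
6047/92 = 6047/92 =65.73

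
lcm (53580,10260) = 482220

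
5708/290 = 19  +  99/145 = 19.68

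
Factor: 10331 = 10331^1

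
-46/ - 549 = 46/549 = 0.08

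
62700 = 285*220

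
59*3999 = 235941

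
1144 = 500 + 644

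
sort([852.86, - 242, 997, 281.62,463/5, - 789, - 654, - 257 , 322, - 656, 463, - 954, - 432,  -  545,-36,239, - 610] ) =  [ - 954,-789 , - 656, - 654, - 610,  -  545, - 432 , - 257, - 242 ,-36,463/5, 239, 281.62, 322,463,852.86,997 ]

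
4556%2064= 428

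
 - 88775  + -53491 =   -  142266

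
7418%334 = 70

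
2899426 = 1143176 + 1756250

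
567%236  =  95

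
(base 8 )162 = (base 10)114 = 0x72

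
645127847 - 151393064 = 493734783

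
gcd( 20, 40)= 20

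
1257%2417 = 1257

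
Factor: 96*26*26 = 64896 = 2^7*3^1*13^2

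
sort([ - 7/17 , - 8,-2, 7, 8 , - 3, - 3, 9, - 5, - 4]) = [ - 8, - 5, - 4, - 3, - 3,- 2,  -  7/17, 7,8,9] 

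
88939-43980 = 44959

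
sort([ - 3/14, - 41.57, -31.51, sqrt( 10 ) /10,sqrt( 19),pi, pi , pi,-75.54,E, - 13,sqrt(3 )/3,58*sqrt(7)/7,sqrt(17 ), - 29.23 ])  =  [ - 75.54, - 41.57,- 31.51,-29.23, - 13,  -  3/14,  sqrt( 10)/10, sqrt( 3)/3 , E, pi, pi,pi,sqrt( 17 ),sqrt(19), 58*sqrt( 7 ) /7 ] 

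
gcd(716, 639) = 1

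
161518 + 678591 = 840109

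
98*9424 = 923552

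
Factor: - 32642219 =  - 743^1*43933^1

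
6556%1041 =310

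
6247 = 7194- 947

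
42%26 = 16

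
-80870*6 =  - 485220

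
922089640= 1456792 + 920632848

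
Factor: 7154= 2^1 * 7^2*73^1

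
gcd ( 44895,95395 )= 5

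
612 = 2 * 306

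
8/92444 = 2/23111 = 0.00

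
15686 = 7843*2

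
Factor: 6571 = 6571^1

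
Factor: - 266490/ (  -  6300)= 423/10  =  2^( - 1)*3^2*5^(-1)*47^1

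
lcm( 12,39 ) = 156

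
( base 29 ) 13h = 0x3b1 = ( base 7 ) 2520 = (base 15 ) 430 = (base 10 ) 945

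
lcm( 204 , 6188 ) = 18564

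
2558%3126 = 2558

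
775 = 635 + 140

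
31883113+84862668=116745781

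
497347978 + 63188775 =560536753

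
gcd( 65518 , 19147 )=41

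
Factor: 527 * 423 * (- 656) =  - 2^4*3^2*17^1*31^1*41^1*47^1 =-146236176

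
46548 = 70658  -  24110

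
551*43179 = 23791629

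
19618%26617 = 19618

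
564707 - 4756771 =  - 4192064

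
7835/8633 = 7835/8633 = 0.91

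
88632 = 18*4924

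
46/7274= 23/3637 = 0.01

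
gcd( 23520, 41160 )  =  5880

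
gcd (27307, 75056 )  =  1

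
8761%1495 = 1286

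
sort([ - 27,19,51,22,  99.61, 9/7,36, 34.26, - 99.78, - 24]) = [ - 99.78, - 27, -24,9/7,19,22, 34.26, 36,51,99.61]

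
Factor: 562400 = 2^5 * 5^2*19^1*37^1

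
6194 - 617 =5577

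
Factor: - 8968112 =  - 2^4 * 17^1*32971^1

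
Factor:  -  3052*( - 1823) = 2^2*7^1*109^1*1823^1 = 5563796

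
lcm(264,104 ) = 3432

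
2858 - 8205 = - 5347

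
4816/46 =2408/23= 104.70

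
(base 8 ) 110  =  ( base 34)24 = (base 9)80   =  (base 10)72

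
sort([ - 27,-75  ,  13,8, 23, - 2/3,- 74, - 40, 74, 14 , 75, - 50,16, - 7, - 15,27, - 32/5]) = [ - 75,-74, - 50, - 40,-27, - 15,- 7, - 32/5,  -  2/3,8, 13,14,16,23, 27,74,75] 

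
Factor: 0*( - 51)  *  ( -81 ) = 0 = 0^1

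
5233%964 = 413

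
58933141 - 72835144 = -13902003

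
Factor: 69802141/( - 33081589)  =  -37^( - 1) * 67^1 * 894097^( - 1 )*1041823^1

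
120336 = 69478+50858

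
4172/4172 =1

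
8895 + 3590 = 12485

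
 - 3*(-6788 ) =20364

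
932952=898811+34141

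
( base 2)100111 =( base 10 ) 39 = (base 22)1h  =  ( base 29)1A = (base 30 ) 19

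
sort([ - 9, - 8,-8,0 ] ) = [ - 9, - 8,-8,0]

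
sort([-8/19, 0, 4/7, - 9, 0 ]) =[-9,  -  8/19, 0,0 , 4/7]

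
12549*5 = 62745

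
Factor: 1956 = 2^2 * 3^1*163^1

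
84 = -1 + 85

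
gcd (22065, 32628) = 3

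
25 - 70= - 45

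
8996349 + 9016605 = 18012954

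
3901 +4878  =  8779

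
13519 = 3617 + 9902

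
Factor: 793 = 13^1*61^1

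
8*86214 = 689712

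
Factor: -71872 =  - 2^6*1123^1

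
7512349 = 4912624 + 2599725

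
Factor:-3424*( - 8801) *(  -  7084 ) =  - 2^7*7^1*11^1*13^1*23^1 * 107^1 * 677^1 = -213473676416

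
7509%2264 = 717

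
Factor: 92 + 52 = 2^4*3^2 = 144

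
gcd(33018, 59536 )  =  2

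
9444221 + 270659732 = 280103953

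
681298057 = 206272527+475025530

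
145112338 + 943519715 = 1088632053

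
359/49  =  7 + 16/49 = 7.33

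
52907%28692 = 24215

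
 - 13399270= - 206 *65045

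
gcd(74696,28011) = 9337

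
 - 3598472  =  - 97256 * 37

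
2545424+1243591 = 3789015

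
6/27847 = 6/27847= 0.00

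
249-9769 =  - 9520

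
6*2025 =12150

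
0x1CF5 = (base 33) 6QL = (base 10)7413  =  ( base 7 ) 30420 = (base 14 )29b7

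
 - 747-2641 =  - 3388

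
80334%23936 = 8526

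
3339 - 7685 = -4346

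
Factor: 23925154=2^1*11^1*17^2*53^1*71^1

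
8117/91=8117/91=89.20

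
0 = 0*8046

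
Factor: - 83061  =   - 3^2*11^1*839^1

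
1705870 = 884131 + 821739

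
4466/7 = 638 = 638.00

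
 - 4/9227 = - 1+9223/9227 = - 0.00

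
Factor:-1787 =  - 1787^1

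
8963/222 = 8963/222 = 40.37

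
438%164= 110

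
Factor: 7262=2^1*3631^1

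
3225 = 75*43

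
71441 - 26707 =44734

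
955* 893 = 852815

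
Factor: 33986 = 2^1 * 16993^1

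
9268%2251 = 264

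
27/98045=27/98045 = 0.00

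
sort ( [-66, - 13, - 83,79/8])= [ -83, - 66, - 13,79/8] 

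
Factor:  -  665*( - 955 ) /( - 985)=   -  5^1*7^1*19^1*191^1 * 197^( - 1 ) = - 127015/197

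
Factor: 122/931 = 2^1* 7^ ( - 2)* 19^( - 1 )*61^1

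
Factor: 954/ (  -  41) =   -  2^1*3^2*41^ ( - 1)*53^1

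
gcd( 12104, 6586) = 178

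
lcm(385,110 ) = 770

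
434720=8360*52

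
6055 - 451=5604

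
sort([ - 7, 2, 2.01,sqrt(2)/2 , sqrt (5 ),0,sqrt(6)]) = [ - 7, 0, sqrt( 2 ) /2,2,  2.01,sqrt( 5),sqrt(6) ]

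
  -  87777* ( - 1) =87777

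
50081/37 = 1353 + 20/37= 1353.54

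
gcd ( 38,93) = 1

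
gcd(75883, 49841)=1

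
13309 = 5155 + 8154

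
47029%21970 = 3089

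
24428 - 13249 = 11179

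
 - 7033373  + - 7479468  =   - 14512841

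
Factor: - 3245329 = - 97^1*33457^1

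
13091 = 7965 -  - 5126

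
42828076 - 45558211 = - 2730135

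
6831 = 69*99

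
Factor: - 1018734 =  -2^1*3^1*169789^1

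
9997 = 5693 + 4304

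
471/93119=471/93119=0.01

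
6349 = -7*( -907 )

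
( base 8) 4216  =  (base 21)4k6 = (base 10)2190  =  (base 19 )615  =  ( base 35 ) 1rk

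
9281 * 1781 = 16529461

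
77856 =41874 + 35982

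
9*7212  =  64908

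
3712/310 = 11 + 151/155 = 11.97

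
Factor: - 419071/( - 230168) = 2^( - 3 )*  53^1*7907^1*28771^( - 1 ) 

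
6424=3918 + 2506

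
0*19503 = 0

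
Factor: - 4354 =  - 2^1*7^1*311^1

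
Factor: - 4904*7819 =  - 38344376 = - 2^3*7^1*613^1*1117^1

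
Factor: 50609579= 1931^1*26209^1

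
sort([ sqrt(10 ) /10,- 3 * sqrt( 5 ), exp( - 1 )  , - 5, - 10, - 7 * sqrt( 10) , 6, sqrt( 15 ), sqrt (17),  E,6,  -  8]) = [ - 7*sqrt( 10), - 10, - 8,-3*sqrt(5 ), - 5 , sqrt( 10 ) /10, exp(-1), E, sqrt( 15), sqrt( 17 ), 6,6 ]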